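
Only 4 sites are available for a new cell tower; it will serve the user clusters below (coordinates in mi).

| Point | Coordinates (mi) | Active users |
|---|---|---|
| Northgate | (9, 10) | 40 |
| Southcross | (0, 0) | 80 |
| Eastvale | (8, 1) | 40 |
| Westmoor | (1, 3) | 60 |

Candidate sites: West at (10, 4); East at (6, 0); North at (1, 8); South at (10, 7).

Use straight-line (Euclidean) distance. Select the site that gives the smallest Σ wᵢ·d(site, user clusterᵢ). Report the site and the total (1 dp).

East, total 1336.9 mi

Total weighted distance at each candidate:
  West (10, 4): total = 1792.5
  East (6, 0): total = 1336.9
  North (1, 8): total = 1670.8
  South (10, 7): total = 1946.9
Minimum is at East with total 1336.9 mi.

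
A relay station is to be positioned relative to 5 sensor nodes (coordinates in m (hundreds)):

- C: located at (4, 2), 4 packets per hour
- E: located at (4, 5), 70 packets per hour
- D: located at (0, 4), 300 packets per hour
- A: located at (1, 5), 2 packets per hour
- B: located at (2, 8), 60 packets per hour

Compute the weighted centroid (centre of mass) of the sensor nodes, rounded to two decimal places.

The minimiser of Σwᵢ‖p−pᵢ‖² is the weighted centroid p* = (Σwᵢpᵢ)/(Σwᵢ).
Σwᵢ = 436.
Σwᵢxᵢ = 4·4 + 70·4 + 300·0 + 2·1 + 60·2 = 418.
Σwᵢyᵢ = 4·2 + 70·5 + 300·4 + 2·5 + 60·8 = 2048.
x* = 418/436 = 0.96, y* = 2048/436 = 4.70.

(0.96, 4.70)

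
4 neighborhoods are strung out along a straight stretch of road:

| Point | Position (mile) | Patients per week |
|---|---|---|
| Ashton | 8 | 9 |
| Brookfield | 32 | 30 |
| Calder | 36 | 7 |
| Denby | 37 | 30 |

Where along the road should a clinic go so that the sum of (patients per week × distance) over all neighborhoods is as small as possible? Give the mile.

For a sum of weighted absolute distances on a line, the optimum is the weighted median (not the mean). Total weight W = 76; half-weight = 38.
Sort by position and accumulate weight:
  mile 8 (Ashton, w=9) → cum 9
  mile 32 (Brookfield, w=30) → cum 39  ≥ 38 → median here
  mile 36 (Calder, w=7) → cum 46
  mile 37 (Denby, w=30) → cum 76
Optimal location: mile 32.

x = 32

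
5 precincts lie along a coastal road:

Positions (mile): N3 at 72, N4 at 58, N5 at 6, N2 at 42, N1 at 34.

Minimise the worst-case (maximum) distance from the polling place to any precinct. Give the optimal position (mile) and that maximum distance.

The 1-center on a line is the midpoint of the two extreme points: leftmost at 6, rightmost at 72.
Optimal location = (6 + 72)/2 = 39; maximum distance = (72 − 6)/2 = 33.

location 39, max distance 33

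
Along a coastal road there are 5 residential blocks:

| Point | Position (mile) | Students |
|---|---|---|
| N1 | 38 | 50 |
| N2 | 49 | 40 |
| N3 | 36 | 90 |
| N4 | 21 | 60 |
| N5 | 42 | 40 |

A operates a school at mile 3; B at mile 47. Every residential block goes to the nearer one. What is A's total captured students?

60

The indifferent point is the midpoint (3+47)/2 = 25; residential blocks left of it (closer to A at 3) go to A, those right go to B.
  N4 at 21 (w=60) → A
  N3 at 36 (w=90) → B
  N1 at 38 (w=50) → B
  N5 at 42 (w=40) → B
  N2 at 49 (w=40) → B
A captures 60; B captures 220.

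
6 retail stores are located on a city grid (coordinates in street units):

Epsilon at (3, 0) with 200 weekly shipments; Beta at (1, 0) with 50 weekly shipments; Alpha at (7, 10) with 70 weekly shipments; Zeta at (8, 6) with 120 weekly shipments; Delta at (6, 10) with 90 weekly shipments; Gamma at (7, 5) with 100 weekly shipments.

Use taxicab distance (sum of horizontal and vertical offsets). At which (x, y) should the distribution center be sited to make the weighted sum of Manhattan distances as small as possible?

(6, 5)

Manhattan distance separates: Σwᵢ(|x−xᵢ|+|y−yᵢ|) = Σwᵢ|x−xᵢ| + Σwᵢ|y−yᵢ|, so x and y are optimised independently as 1-D weighted medians.
Total weight W = 630; half = 315.
x-coordinate, sorted with cumulative weight:
  x=1 (Beta, w=50) cum 50
  x=3 (Epsilon, w=200) cum 250
  x=6 (Delta, w=90) cum 340  ← median
  x=7 (Alpha, w=70) cum 410
  x=7 (Gamma, w=100) cum 510
  x=8 (Zeta, w=120) cum 630
⇒ x* = 6
y-coordinate, sorted with cumulative weight:
  y=0 (Epsilon, w=200) cum 200
  y=0 (Beta, w=50) cum 250
  y=5 (Gamma, w=100) cum 350  ← median
  y=6 (Zeta, w=120) cum 470
  y=10 (Alpha, w=70) cum 540
  y=10 (Delta, w=90) cum 630
⇒ y* = 5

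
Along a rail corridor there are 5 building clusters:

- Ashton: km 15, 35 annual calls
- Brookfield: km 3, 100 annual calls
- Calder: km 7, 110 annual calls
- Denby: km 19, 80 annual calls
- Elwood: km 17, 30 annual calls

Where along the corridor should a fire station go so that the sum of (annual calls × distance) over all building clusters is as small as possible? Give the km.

For a sum of weighted absolute distances on a line, the optimum is the weighted median (not the mean). Total weight W = 355; half-weight = 177.5.
Sort by position and accumulate weight:
  km 3 (Brookfield, w=100) → cum 100
  km 7 (Calder, w=110) → cum 210  ≥ 177.5 → median here
  km 15 (Ashton, w=35) → cum 245
  km 17 (Elwood, w=30) → cum 275
  km 19 (Denby, w=80) → cum 355
Optimal location: km 7.

x = 7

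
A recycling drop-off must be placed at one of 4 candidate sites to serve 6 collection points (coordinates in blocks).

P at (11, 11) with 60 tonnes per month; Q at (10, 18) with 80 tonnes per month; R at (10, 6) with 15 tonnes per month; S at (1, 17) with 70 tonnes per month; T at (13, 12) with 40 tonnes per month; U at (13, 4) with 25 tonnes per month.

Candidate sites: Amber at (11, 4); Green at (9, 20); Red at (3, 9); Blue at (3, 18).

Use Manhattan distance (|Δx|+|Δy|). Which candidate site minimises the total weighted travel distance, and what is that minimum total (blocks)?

Total weighted distance at each candidate:
  Amber (11, 4): total = 3725
  Green (9, 20): total = 2875
  Red (3, 9): total = 3625
  Blue (3, 18): total = 3195
Minimum is at Green with total 2875 blocks.

Green, total 2875 blocks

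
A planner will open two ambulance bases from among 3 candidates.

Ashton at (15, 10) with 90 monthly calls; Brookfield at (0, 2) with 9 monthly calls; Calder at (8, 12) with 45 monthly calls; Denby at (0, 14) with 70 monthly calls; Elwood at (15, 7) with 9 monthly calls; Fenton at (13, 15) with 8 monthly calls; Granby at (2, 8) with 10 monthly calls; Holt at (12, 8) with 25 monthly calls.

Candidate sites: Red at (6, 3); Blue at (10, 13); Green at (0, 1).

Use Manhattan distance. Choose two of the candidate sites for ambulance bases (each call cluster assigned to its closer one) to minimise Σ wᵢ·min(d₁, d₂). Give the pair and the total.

Evaluate every pair (each demand assigned to the nearer of the two):
  {Blue, Green}: total = 2038
  {Red, Blue}: total = 2092
  {Red, Green}: total = 3488
Best pair: {Blue, Green} with total 2038.

{Blue, Green}, total 2038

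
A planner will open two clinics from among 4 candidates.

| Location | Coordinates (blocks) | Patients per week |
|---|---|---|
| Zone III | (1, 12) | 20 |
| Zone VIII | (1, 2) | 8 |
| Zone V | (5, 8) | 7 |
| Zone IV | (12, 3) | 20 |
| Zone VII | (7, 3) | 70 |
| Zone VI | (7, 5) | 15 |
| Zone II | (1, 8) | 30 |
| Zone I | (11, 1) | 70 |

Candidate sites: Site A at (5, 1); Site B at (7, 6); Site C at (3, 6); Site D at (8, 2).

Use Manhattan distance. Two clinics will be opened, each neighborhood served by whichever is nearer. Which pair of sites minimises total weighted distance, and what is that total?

Evaluate every pair (each demand assigned to the nearer of the two):
  {Site C, Site D}: total = 936
  {Site B, Site D}: total = 1099
  {Site A, Site D}: total = 1299
  {Site A, Site C}: total = 1303
  {Site A, Site B}: total = 1353
  {Site B, Site C}: total = 1371
Best pair: {Site C, Site D} with total 936.

{Site C, Site D}, total 936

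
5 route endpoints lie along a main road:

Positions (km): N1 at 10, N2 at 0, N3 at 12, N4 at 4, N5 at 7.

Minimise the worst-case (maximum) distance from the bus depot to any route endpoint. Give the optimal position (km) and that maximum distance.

location 6, max distance 6

The 1-center on a line is the midpoint of the two extreme points: leftmost at 0, rightmost at 12.
Optimal location = (0 + 12)/2 = 6; maximum distance = (12 − 0)/2 = 6.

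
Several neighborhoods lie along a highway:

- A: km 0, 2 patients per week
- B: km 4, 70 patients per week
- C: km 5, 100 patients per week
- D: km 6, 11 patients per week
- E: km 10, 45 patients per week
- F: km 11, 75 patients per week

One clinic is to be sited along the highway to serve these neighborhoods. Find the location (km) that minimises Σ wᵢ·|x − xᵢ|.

x = 5

For a sum of weighted absolute distances on a line, the optimum is the weighted median (not the mean). Total weight W = 303; half-weight = 151.5.
Sort by position and accumulate weight:
  km 0 (A, w=2) → cum 2
  km 4 (B, w=70) → cum 72
  km 5 (C, w=100) → cum 172  ≥ 151.5 → median here
  km 6 (D, w=11) → cum 183
  km 10 (E, w=45) → cum 228
  km 11 (F, w=75) → cum 303
Optimal location: km 5.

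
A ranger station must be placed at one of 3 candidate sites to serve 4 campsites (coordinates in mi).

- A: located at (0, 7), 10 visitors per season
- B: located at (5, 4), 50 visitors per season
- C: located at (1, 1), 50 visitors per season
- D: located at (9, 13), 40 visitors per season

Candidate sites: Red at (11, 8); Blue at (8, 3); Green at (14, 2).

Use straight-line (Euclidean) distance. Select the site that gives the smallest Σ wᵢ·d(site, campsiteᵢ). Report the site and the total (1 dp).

Blue, total 1013.6 mi

Total weighted distance at each candidate:
  Red (11, 8): total = 1296.7
  Blue (8, 3): total = 1013.6
  Green (14, 2): total = 1744.9
Minimum is at Blue with total 1013.6 mi.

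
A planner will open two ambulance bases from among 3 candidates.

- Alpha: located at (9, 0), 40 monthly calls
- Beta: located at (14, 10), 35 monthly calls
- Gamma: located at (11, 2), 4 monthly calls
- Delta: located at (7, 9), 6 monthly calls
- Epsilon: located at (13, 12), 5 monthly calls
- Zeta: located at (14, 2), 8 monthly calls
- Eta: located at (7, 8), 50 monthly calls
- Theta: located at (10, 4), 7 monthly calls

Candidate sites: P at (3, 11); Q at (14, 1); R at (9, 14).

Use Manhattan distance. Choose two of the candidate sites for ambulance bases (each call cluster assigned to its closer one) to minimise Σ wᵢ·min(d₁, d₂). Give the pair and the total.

{P, Q}, total 1069

Evaluate every pair (each demand assigned to the nearer of the two):
  {P, Q}: total = 1069
  {Q, R}: total = 1100
  {P, R}: total = 1560
Best pair: {P, Q} with total 1069.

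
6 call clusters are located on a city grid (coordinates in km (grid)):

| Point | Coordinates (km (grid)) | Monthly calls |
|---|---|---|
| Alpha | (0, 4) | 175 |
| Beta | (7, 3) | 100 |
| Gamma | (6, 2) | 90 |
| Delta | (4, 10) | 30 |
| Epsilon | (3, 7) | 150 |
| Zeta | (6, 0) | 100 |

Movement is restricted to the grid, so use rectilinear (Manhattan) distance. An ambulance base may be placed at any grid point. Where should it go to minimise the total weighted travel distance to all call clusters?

(3, 4)

Manhattan distance separates: Σwᵢ(|x−xᵢ|+|y−yᵢ|) = Σwᵢ|x−xᵢ| + Σwᵢ|y−yᵢ|, so x and y are optimised independently as 1-D weighted medians.
Total weight W = 645; half = 322.5.
x-coordinate, sorted with cumulative weight:
  x=0 (Alpha, w=175) cum 175
  x=3 (Epsilon, w=150) cum 325  ← median
  x=4 (Delta, w=30) cum 355
  x=6 (Gamma, w=90) cum 445
  x=6 (Zeta, w=100) cum 545
  x=7 (Beta, w=100) cum 645
⇒ x* = 3
y-coordinate, sorted with cumulative weight:
  y=0 (Zeta, w=100) cum 100
  y=2 (Gamma, w=90) cum 190
  y=3 (Beta, w=100) cum 290
  y=4 (Alpha, w=175) cum 465  ← median
  y=7 (Epsilon, w=150) cum 615
  y=10 (Delta, w=30) cum 645
⇒ y* = 4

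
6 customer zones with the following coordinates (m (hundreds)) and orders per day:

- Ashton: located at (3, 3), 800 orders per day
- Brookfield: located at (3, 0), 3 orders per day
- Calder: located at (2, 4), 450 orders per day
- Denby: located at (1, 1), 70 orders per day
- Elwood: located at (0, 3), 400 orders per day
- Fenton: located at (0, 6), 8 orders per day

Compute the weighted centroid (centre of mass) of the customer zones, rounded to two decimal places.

The minimiser of Σwᵢ‖p−pᵢ‖² is the weighted centroid p* = (Σwᵢpᵢ)/(Σwᵢ).
Σwᵢ = 1731.
Σwᵢxᵢ = 800·3 + 3·3 + 450·2 + 70·1 + 400·0 + 8·0 = 3379.
Σwᵢyᵢ = 800·3 + 3·0 + 450·4 + 70·1 + 400·3 + 8·6 = 5518.
x* = 3379/1731 = 1.95, y* = 5518/1731 = 3.19.

(1.95, 3.19)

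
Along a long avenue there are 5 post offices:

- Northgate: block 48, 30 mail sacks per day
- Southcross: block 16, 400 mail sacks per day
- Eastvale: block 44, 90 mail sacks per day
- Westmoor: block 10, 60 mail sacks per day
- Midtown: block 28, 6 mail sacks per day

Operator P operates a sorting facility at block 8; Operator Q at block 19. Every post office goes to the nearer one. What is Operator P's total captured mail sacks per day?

The indifferent point is the midpoint (8+19)/2 = 13.5; post offices left of it (closer to Operator P at 8) go to Operator P, those right go to Operator Q.
  Westmoor at 10 (w=60) → Operator P
  Southcross at 16 (w=400) → Operator Q
  Midtown at 28 (w=6) → Operator Q
  Eastvale at 44 (w=90) → Operator Q
  Northgate at 48 (w=30) → Operator Q
Operator P captures 60; Operator Q captures 526.

60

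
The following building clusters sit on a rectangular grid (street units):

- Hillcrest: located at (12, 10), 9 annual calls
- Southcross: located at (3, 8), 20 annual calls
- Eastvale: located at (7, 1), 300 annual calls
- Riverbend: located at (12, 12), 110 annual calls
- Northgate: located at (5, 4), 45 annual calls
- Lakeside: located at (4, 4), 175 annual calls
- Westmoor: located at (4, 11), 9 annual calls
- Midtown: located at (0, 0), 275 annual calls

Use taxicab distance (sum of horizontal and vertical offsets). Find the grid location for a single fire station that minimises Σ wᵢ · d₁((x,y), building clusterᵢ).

Manhattan distance separates: Σwᵢ(|x−xᵢ|+|y−yᵢ|) = Σwᵢ|x−xᵢ| + Σwᵢ|y−yᵢ|, so x and y are optimised independently as 1-D weighted medians.
Total weight W = 943; half = 471.5.
x-coordinate, sorted with cumulative weight:
  x=0 (Midtown, w=275) cum 275
  x=3 (Southcross, w=20) cum 295
  x=4 (Lakeside, w=175) cum 470
  x=4 (Westmoor, w=9) cum 479  ← median
  x=5 (Northgate, w=45) cum 524
  x=7 (Eastvale, w=300) cum 824
  x=12 (Hillcrest, w=9) cum 833
  x=12 (Riverbend, w=110) cum 943
⇒ x* = 4
y-coordinate, sorted with cumulative weight:
  y=0 (Midtown, w=275) cum 275
  y=1 (Eastvale, w=300) cum 575  ← median
  y=4 (Northgate, w=45) cum 620
  y=4 (Lakeside, w=175) cum 795
  y=8 (Southcross, w=20) cum 815
  y=10 (Hillcrest, w=9) cum 824
  y=11 (Westmoor, w=9) cum 833
  y=12 (Riverbend, w=110) cum 943
⇒ y* = 1

(4, 1)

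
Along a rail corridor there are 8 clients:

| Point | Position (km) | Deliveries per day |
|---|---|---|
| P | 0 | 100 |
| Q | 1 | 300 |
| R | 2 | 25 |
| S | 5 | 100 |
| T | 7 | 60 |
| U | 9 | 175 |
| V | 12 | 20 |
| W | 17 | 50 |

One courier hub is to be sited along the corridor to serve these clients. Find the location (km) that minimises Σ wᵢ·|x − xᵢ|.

For a sum of weighted absolute distances on a line, the optimum is the weighted median (not the mean). Total weight W = 830; half-weight = 415.
Sort by position and accumulate weight:
  km 0 (P, w=100) → cum 100
  km 1 (Q, w=300) → cum 400
  km 2 (R, w=25) → cum 425  ≥ 415 → median here
  km 5 (S, w=100) → cum 525
  km 7 (T, w=60) → cum 585
  km 9 (U, w=175) → cum 760
  km 12 (V, w=20) → cum 780
  km 17 (W, w=50) → cum 830
Optimal location: km 2.

x = 2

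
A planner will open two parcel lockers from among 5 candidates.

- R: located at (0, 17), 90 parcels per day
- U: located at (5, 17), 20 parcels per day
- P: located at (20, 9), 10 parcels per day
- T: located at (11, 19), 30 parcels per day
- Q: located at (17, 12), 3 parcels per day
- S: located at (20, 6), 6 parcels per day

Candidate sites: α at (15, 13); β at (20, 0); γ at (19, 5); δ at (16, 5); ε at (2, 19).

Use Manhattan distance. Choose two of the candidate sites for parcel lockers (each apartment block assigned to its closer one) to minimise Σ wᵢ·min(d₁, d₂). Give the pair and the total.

Evaluate every pair (each demand assigned to the nearer of the two):
  {γ, ε}: total = 819
  {δ, ε}: total = 864
  {α, ε}: total = 901
  {β, ε}: total = 901
  {α, γ}: total = 2361
  {α, δ}: total = 2409
  {α, β}: total = 2425
  {γ, δ}: total = 3636
  {β, δ}: total = 3684
  {β, γ}: total = 4059
Best pair: {γ, ε} with total 819.

{γ, ε}, total 819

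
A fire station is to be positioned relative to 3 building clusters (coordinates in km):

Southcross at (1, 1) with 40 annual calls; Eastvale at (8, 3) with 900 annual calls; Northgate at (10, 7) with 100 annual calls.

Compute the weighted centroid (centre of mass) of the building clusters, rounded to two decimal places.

The minimiser of Σwᵢ‖p−pᵢ‖² is the weighted centroid p* = (Σwᵢpᵢ)/(Σwᵢ).
Σwᵢ = 1040.
Σwᵢxᵢ = 40·1 + 900·8 + 100·10 = 8240.
Σwᵢyᵢ = 40·1 + 900·3 + 100·7 = 3440.
x* = 8240/1040 = 7.92, y* = 3440/1040 = 3.31.

(7.92, 3.31)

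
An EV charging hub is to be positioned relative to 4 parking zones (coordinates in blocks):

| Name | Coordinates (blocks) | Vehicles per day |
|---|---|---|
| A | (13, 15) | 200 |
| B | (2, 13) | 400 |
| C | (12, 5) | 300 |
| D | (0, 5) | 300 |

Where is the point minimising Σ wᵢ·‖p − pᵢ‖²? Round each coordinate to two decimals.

(5.83, 9.33)

The minimiser of Σwᵢ‖p−pᵢ‖² is the weighted centroid p* = (Σwᵢpᵢ)/(Σwᵢ).
Σwᵢ = 1200.
Σwᵢxᵢ = 200·13 + 400·2 + 300·12 + 300·0 = 7000.
Σwᵢyᵢ = 200·15 + 400·13 + 300·5 + 300·5 = 11200.
x* = 7000/1200 = 5.83, y* = 11200/1200 = 9.33.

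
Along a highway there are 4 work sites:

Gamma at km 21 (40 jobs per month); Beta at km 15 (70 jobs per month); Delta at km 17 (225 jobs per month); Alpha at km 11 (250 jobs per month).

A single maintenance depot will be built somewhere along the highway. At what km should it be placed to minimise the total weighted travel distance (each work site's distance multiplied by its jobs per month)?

x = 15

For a sum of weighted absolute distances on a line, the optimum is the weighted median (not the mean). Total weight W = 585; half-weight = 292.5.
Sort by position and accumulate weight:
  km 11 (Alpha, w=250) → cum 250
  km 15 (Beta, w=70) → cum 320  ≥ 292.5 → median here
  km 17 (Delta, w=225) → cum 545
  km 21 (Gamma, w=40) → cum 585
Optimal location: km 15.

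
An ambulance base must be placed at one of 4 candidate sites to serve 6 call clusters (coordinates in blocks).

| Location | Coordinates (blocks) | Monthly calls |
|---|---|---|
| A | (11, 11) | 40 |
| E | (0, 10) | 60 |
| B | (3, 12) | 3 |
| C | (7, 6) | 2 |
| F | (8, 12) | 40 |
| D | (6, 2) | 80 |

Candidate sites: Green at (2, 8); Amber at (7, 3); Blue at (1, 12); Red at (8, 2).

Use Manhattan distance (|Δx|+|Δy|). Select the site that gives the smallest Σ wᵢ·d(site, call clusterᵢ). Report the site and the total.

Total weighted distance at each candidate:
  Green (2, 8): total = 1949
  Amber (7, 3): total = 1925
  Blue (1, 12): total = 2130
  Red (8, 2): total = 2055
Minimum is at Amber with total 1925 blocks.

Amber, total 1925 blocks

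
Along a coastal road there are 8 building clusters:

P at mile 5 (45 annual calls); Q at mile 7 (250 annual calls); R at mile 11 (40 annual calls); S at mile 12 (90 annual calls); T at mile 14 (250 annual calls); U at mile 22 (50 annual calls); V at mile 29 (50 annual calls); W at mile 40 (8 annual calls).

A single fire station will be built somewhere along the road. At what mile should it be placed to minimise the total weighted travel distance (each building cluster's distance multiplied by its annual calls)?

x = 12

For a sum of weighted absolute distances on a line, the optimum is the weighted median (not the mean). Total weight W = 783; half-weight = 391.5.
Sort by position and accumulate weight:
  mile 5 (P, w=45) → cum 45
  mile 7 (Q, w=250) → cum 295
  mile 11 (R, w=40) → cum 335
  mile 12 (S, w=90) → cum 425  ≥ 391.5 → median here
  mile 14 (T, w=250) → cum 675
  mile 22 (U, w=50) → cum 725
  mile 29 (V, w=50) → cum 775
  mile 40 (W, w=8) → cum 783
Optimal location: mile 12.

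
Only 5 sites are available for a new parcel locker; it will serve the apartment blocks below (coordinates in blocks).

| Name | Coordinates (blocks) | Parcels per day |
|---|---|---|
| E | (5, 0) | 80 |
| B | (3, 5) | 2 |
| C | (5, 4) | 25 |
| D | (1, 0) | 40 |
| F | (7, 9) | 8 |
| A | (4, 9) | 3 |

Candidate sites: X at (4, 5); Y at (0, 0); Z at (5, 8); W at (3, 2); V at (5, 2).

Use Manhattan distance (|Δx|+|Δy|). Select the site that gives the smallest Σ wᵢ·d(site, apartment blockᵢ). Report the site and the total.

Total weighted distance at each candidate:
  X (4, 5): total = 920
  Y (0, 0): total = 848
  Z (5, 8): total = 1260
  W (3, 2): total = 698
  V (5, 2): total = 556
Minimum is at V with total 556 blocks.

V, total 556 blocks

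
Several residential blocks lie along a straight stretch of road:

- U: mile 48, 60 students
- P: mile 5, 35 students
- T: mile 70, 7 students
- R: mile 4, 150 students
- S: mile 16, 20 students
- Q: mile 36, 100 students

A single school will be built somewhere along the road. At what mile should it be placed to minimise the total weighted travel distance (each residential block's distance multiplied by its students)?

For a sum of weighted absolute distances on a line, the optimum is the weighted median (not the mean). Total weight W = 372; half-weight = 186.
Sort by position and accumulate weight:
  mile 4 (R, w=150) → cum 150
  mile 5 (P, w=35) → cum 185
  mile 16 (S, w=20) → cum 205  ≥ 186 → median here
  mile 36 (Q, w=100) → cum 305
  mile 48 (U, w=60) → cum 365
  mile 70 (T, w=7) → cum 372
Optimal location: mile 16.

x = 16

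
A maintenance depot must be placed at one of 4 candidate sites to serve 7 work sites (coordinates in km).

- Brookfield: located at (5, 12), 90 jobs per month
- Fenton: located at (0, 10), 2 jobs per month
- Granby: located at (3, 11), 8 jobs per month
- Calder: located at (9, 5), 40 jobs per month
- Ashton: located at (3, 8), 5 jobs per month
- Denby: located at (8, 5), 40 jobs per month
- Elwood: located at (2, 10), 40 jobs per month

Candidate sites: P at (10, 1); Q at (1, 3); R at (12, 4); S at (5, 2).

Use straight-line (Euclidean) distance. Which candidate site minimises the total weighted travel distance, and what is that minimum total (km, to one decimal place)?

Total weighted distance at each candidate:
  P (10, 1): total = 2087.0
  Q (1, 3): total = 1897.3
  R (12, 4): total = 1881.9
  S (5, 2): total = 1735.7
Minimum is at S with total 1735.7 km.

S, total 1735.7 km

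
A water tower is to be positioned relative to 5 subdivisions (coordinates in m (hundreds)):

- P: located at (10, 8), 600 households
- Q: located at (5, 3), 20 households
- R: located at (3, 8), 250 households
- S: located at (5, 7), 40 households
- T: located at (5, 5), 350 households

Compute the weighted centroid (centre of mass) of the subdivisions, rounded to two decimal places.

(6.98, 7.06)

The minimiser of Σwᵢ‖p−pᵢ‖² is the weighted centroid p* = (Σwᵢpᵢ)/(Σwᵢ).
Σwᵢ = 1260.
Σwᵢxᵢ = 600·10 + 20·5 + 250·3 + 40·5 + 350·5 = 8800.
Σwᵢyᵢ = 600·8 + 20·3 + 250·8 + 40·7 + 350·5 = 8890.
x* = 8800/1260 = 6.98, y* = 8890/1260 = 7.06.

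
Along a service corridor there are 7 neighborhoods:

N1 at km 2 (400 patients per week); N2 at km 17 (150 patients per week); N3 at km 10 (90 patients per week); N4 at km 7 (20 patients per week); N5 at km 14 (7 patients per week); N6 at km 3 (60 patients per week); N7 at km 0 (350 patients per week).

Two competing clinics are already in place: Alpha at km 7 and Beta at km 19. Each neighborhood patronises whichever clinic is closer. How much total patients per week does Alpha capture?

The indifferent point is the midpoint (7+19)/2 = 13; neighborhoods left of it (closer to Alpha at 7) go to Alpha, those right go to Beta.
  N7 at 0 (w=350) → Alpha
  N1 at 2 (w=400) → Alpha
  N6 at 3 (w=60) → Alpha
  N4 at 7 (w=20) → Alpha
  N3 at 10 (w=90) → Alpha
  N5 at 14 (w=7) → Beta
  N2 at 17 (w=150) → Beta
Alpha captures 920; Beta captures 157.

920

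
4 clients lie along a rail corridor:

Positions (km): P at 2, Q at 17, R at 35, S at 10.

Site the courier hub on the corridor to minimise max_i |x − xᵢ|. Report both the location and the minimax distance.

location 18.5, max distance 16.5

The 1-center on a line is the midpoint of the two extreme points: leftmost at 2, rightmost at 35.
Optimal location = (2 + 35)/2 = 18.5; maximum distance = (35 − 2)/2 = 16.5.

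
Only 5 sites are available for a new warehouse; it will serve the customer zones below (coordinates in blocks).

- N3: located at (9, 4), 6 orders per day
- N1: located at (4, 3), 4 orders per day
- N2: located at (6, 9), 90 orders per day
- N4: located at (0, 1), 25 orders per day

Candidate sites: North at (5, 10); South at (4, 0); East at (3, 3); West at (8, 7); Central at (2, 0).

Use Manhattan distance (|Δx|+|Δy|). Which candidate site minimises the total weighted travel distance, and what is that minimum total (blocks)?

Total weighted distance at each candidate:
  North (5, 10): total = 622
  South (4, 0): total = 1181
  East (3, 3): total = 981
  West (8, 7): total = 766
  Central (2, 0): total = 1331
Minimum is at North with total 622 blocks.

North, total 622 blocks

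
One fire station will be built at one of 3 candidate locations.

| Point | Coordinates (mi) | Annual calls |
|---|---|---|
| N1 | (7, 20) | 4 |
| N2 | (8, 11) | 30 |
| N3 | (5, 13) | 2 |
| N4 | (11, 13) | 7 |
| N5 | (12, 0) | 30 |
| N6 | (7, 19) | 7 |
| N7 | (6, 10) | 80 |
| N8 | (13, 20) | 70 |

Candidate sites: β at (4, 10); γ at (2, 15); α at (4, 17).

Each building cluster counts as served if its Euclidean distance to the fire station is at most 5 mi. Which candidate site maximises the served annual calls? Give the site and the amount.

Coverage radius r = 5 mi; a point is covered iff (Δx)²+(Δy)² ≤ 5² = 25.
  β (4, 10): covers {N2, N3, N7} → 112
  γ (2, 15): covers {N3} → 2
  α (4, 17): covers {N1, N3, N6} → 13
Maximum coverage at β: 112 annual calls.

β, covering 112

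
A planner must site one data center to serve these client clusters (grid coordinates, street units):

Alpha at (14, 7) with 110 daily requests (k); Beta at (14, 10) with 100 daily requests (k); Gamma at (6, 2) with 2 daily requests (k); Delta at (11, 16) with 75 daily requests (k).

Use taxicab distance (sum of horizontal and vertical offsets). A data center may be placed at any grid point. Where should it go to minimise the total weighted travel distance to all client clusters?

(14, 10)

Manhattan distance separates: Σwᵢ(|x−xᵢ|+|y−yᵢ|) = Σwᵢ|x−xᵢ| + Σwᵢ|y−yᵢ|, so x and y are optimised independently as 1-D weighted medians.
Total weight W = 287; half = 143.5.
x-coordinate, sorted with cumulative weight:
  x=6 (Gamma, w=2) cum 2
  x=11 (Delta, w=75) cum 77
  x=14 (Alpha, w=110) cum 187  ← median
  x=14 (Beta, w=100) cum 287
⇒ x* = 14
y-coordinate, sorted with cumulative weight:
  y=2 (Gamma, w=2) cum 2
  y=7 (Alpha, w=110) cum 112
  y=10 (Beta, w=100) cum 212  ← median
  y=16 (Delta, w=75) cum 287
⇒ y* = 10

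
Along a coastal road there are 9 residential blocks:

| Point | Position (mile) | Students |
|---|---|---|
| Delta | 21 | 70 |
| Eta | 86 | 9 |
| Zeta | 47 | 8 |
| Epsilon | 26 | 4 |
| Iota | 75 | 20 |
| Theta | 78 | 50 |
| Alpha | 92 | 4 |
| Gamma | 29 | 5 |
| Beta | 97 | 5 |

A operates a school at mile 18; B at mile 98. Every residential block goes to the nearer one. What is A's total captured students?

The indifferent point is the midpoint (18+98)/2 = 58; residential blocks left of it (closer to A at 18) go to A, those right go to B.
  Delta at 21 (w=70) → A
  Epsilon at 26 (w=4) → A
  Gamma at 29 (w=5) → A
  Zeta at 47 (w=8) → A
  Iota at 75 (w=20) → B
  Theta at 78 (w=50) → B
  Eta at 86 (w=9) → B
  Alpha at 92 (w=4) → B
  Beta at 97 (w=5) → B
A captures 87; B captures 88.

87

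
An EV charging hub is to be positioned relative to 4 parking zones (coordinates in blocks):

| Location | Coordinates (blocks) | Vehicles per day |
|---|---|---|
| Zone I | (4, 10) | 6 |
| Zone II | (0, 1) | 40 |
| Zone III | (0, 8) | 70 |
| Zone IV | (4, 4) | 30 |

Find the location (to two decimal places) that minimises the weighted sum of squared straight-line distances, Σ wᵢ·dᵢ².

The minimiser of Σwᵢ‖p−pᵢ‖² is the weighted centroid p* = (Σwᵢpᵢ)/(Σwᵢ).
Σwᵢ = 146.
Σwᵢxᵢ = 6·4 + 40·0 + 70·0 + 30·4 = 144.
Σwᵢyᵢ = 6·10 + 40·1 + 70·8 + 30·4 = 780.
x* = 144/146 = 0.99, y* = 780/146 = 5.34.

(0.99, 5.34)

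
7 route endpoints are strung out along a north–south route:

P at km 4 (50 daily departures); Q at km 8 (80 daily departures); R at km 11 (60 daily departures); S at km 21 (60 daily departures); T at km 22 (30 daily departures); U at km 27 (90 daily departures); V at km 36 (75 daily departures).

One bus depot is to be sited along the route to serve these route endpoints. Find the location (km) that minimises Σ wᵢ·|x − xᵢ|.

x = 21

For a sum of weighted absolute distances on a line, the optimum is the weighted median (not the mean). Total weight W = 445; half-weight = 222.5.
Sort by position and accumulate weight:
  km 4 (P, w=50) → cum 50
  km 8 (Q, w=80) → cum 130
  km 11 (R, w=60) → cum 190
  km 21 (S, w=60) → cum 250  ≥ 222.5 → median here
  km 22 (T, w=30) → cum 280
  km 27 (U, w=90) → cum 370
  km 36 (V, w=75) → cum 445
Optimal location: km 21.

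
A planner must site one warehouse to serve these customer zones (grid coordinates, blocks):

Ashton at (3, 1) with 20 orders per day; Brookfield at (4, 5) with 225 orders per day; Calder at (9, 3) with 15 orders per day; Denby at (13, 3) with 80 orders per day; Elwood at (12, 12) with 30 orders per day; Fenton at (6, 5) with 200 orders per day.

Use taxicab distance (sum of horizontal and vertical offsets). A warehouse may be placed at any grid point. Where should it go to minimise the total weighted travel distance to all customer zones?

Manhattan distance separates: Σwᵢ(|x−xᵢ|+|y−yᵢ|) = Σwᵢ|x−xᵢ| + Σwᵢ|y−yᵢ|, so x and y are optimised independently as 1-D weighted medians.
Total weight W = 570; half = 285.
x-coordinate, sorted with cumulative weight:
  x=3 (Ashton, w=20) cum 20
  x=4 (Brookfield, w=225) cum 245
  x=6 (Fenton, w=200) cum 445  ← median
  x=9 (Calder, w=15) cum 460
  x=12 (Elwood, w=30) cum 490
  x=13 (Denby, w=80) cum 570
⇒ x* = 6
y-coordinate, sorted with cumulative weight:
  y=1 (Ashton, w=20) cum 20
  y=3 (Calder, w=15) cum 35
  y=3 (Denby, w=80) cum 115
  y=5 (Brookfield, w=225) cum 340  ← median
  y=5 (Fenton, w=200) cum 540
  y=12 (Elwood, w=30) cum 570
⇒ y* = 5

(6, 5)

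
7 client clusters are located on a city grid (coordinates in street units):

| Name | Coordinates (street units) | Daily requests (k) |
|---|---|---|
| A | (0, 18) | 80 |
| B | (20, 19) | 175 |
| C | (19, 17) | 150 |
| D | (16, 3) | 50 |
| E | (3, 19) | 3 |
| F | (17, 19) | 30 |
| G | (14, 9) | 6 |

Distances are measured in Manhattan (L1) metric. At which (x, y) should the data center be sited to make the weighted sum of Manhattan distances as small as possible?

(19, 18)

Manhattan distance separates: Σwᵢ(|x−xᵢ|+|y−yᵢ|) = Σwᵢ|x−xᵢ| + Σwᵢ|y−yᵢ|, so x and y are optimised independently as 1-D weighted medians.
Total weight W = 494; half = 247.
x-coordinate, sorted with cumulative weight:
  x=0 (A, w=80) cum 80
  x=3 (E, w=3) cum 83
  x=14 (G, w=6) cum 89
  x=16 (D, w=50) cum 139
  x=17 (F, w=30) cum 169
  x=19 (C, w=150) cum 319  ← median
  x=20 (B, w=175) cum 494
⇒ x* = 19
y-coordinate, sorted with cumulative weight:
  y=3 (D, w=50) cum 50
  y=9 (G, w=6) cum 56
  y=17 (C, w=150) cum 206
  y=18 (A, w=80) cum 286  ← median
  y=19 (B, w=175) cum 461
  y=19 (E, w=3) cum 464
  y=19 (F, w=30) cum 494
⇒ y* = 18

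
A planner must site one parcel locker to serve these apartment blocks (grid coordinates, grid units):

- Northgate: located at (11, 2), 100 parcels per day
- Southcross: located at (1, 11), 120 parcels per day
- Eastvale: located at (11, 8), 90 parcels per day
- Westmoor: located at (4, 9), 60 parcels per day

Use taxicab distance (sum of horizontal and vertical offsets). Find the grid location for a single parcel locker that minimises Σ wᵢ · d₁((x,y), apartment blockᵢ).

(11, 8)

Manhattan distance separates: Σwᵢ(|x−xᵢ|+|y−yᵢ|) = Σwᵢ|x−xᵢ| + Σwᵢ|y−yᵢ|, so x and y are optimised independently as 1-D weighted medians.
Total weight W = 370; half = 185.
x-coordinate, sorted with cumulative weight:
  x=1 (Southcross, w=120) cum 120
  x=4 (Westmoor, w=60) cum 180
  x=11 (Northgate, w=100) cum 280  ← median
  x=11 (Eastvale, w=90) cum 370
⇒ x* = 11
y-coordinate, sorted with cumulative weight:
  y=2 (Northgate, w=100) cum 100
  y=8 (Eastvale, w=90) cum 190  ← median
  y=9 (Westmoor, w=60) cum 250
  y=11 (Southcross, w=120) cum 370
⇒ y* = 8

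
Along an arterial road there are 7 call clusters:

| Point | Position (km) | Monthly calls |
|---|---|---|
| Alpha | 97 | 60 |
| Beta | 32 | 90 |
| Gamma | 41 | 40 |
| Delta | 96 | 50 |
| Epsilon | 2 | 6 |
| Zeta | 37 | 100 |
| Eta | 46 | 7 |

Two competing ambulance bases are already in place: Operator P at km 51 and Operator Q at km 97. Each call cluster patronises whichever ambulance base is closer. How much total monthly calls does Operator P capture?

The indifferent point is the midpoint (51+97)/2 = 74; call clusters left of it (closer to Operator P at 51) go to Operator P, those right go to Operator Q.
  Epsilon at 2 (w=6) → Operator P
  Beta at 32 (w=90) → Operator P
  Zeta at 37 (w=100) → Operator P
  Gamma at 41 (w=40) → Operator P
  Eta at 46 (w=7) → Operator P
  Delta at 96 (w=50) → Operator Q
  Alpha at 97 (w=60) → Operator Q
Operator P captures 243; Operator Q captures 110.

243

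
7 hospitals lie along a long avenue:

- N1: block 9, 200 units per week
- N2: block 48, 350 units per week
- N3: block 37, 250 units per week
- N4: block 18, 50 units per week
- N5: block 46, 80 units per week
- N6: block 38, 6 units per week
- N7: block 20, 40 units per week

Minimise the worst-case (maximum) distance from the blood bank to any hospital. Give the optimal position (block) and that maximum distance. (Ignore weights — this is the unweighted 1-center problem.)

The 1-center on a line is the midpoint of the two extreme points: leftmost at 9, rightmost at 48.
Optimal location = (9 + 48)/2 = 28.5; maximum distance = (48 − 9)/2 = 19.5.

location 28.5, max distance 19.5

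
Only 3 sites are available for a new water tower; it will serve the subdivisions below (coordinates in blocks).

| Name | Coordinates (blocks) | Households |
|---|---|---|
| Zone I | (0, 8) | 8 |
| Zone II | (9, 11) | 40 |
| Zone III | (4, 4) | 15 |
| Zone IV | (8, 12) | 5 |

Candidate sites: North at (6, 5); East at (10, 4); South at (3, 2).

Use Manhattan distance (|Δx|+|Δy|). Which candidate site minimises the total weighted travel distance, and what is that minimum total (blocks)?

Total weighted distance at each candidate:
  North (6, 5): total = 522
  East (10, 4): total = 572
  South (3, 2): total = 792
Minimum is at North with total 522 blocks.

North, total 522 blocks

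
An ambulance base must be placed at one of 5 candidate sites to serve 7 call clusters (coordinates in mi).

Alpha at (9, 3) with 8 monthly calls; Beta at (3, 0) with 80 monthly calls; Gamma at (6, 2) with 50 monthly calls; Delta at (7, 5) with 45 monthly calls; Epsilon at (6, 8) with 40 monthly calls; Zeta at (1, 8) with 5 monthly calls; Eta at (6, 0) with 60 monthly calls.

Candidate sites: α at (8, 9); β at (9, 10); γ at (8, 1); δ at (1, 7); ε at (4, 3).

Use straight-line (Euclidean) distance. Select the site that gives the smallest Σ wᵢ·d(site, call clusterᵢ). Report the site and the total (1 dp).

Total weighted distance at each candidate:
  α (8, 9): total = 2099.8
  β (9, 10): total = 2470.4
  γ (8, 1): total = 1198.0
  δ (1, 7): total = 2017.2
  ε (4, 3): total = 1027.9
Minimum is at ε with total 1027.9 mi.

ε, total 1027.9 mi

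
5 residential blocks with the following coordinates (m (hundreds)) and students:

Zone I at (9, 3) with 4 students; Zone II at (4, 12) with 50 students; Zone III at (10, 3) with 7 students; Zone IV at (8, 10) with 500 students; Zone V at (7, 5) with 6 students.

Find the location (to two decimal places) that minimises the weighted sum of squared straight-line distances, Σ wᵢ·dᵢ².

The minimiser of Σwᵢ‖p−pᵢ‖² is the weighted centroid p* = (Σwᵢpᵢ)/(Σwᵢ).
Σwᵢ = 567.
Σwᵢxᵢ = 4·9 + 50·4 + 7·10 + 500·8 + 6·7 = 4348.
Σwᵢyᵢ = 4·3 + 50·12 + 7·3 + 500·10 + 6·5 = 5663.
x* = 4348/567 = 7.67, y* = 5663/567 = 9.99.

(7.67, 9.99)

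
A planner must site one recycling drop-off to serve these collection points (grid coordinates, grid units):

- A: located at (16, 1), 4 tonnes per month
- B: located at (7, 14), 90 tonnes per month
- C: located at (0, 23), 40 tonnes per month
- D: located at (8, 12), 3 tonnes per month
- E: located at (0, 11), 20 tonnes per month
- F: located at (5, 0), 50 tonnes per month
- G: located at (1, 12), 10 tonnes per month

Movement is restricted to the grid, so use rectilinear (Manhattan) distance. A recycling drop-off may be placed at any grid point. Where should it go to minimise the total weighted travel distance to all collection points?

(5, 14)

Manhattan distance separates: Σwᵢ(|x−xᵢ|+|y−yᵢ|) = Σwᵢ|x−xᵢ| + Σwᵢ|y−yᵢ|, so x and y are optimised independently as 1-D weighted medians.
Total weight W = 217; half = 108.5.
x-coordinate, sorted with cumulative weight:
  x=0 (C, w=40) cum 40
  x=0 (E, w=20) cum 60
  x=1 (G, w=10) cum 70
  x=5 (F, w=50) cum 120  ← median
  x=7 (B, w=90) cum 210
  x=8 (D, w=3) cum 213
  x=16 (A, w=4) cum 217
⇒ x* = 5
y-coordinate, sorted with cumulative weight:
  y=0 (F, w=50) cum 50
  y=1 (A, w=4) cum 54
  y=11 (E, w=20) cum 74
  y=12 (D, w=3) cum 77
  y=12 (G, w=10) cum 87
  y=14 (B, w=90) cum 177  ← median
  y=23 (C, w=40) cum 217
⇒ y* = 14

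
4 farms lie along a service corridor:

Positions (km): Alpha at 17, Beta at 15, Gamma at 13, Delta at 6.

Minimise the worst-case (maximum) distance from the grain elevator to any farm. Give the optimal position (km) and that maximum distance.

The 1-center on a line is the midpoint of the two extreme points: leftmost at 6, rightmost at 17.
Optimal location = (6 + 17)/2 = 11.5; maximum distance = (17 − 6)/2 = 5.5.

location 11.5, max distance 5.5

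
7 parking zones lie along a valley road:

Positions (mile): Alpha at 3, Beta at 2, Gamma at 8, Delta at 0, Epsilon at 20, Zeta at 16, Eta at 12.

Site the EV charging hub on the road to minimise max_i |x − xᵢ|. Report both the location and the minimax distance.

location 10, max distance 10

The 1-center on a line is the midpoint of the two extreme points: leftmost at 0, rightmost at 20.
Optimal location = (0 + 20)/2 = 10; maximum distance = (20 − 0)/2 = 10.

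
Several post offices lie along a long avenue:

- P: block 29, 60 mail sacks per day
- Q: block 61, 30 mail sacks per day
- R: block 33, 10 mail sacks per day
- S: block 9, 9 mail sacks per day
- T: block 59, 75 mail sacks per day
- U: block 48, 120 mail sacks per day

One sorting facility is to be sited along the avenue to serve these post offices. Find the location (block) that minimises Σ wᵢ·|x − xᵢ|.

x = 48

For a sum of weighted absolute distances on a line, the optimum is the weighted median (not the mean). Total weight W = 304; half-weight = 152.
Sort by position and accumulate weight:
  block 9 (S, w=9) → cum 9
  block 29 (P, w=60) → cum 69
  block 33 (R, w=10) → cum 79
  block 48 (U, w=120) → cum 199  ≥ 152 → median here
  block 59 (T, w=75) → cum 274
  block 61 (Q, w=30) → cum 304
Optimal location: block 48.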